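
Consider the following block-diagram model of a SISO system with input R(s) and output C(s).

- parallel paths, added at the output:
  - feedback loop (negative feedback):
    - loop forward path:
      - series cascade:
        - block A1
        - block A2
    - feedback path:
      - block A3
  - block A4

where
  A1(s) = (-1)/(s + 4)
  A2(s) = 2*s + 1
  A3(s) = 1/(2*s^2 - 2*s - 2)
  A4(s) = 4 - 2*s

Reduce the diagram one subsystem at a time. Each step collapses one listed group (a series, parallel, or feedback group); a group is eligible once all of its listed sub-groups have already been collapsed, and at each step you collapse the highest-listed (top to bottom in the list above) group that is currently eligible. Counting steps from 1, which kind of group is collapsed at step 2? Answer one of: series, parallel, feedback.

Reducing step by step:

(1) multiply A1, A2 (series)
(2) apply the feedback formula to (A1*A2), A3
(3) add [(A1*A2)/(1+(A1*A2)*A3)], A4 (parallel)
Step 2 collapses a feedback group.

Answer: feedback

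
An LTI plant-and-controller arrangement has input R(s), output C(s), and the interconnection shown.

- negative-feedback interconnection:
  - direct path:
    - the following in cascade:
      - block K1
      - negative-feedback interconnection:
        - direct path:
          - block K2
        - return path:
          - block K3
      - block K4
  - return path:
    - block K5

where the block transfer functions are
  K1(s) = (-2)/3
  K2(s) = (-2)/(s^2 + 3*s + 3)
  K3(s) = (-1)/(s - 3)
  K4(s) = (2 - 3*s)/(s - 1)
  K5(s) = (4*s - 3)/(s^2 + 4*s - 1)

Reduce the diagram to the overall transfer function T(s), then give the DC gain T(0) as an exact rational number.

1. close the feedback loop around K2, K3; result (6 - 2*s)/(s^3 - 6*s - 7)
2. combine K1, [K2/(1+K2*K3)], K4 in series; result (-12*s^2 + 44*s - 24)/(3*s^4 - 3*s^3 - 18*s^2 - 3*s + 21)
3. reduce the feedback loop with forward (K1*[K2/(1+K2*K3)]*K4) and return K5; result (-12*s^4 - 4*s^3 + 164*s^2 - 140*s + 24)/(3*s^6 + 9*s^5 - 33*s^4 - 120*s^3 + 239*s^2 - 141*s + 51)
Evaluating the step-3 result (the overall T(s)) at s = 0 gives T(0) = 24/51 = 8/17.

Answer: 8/17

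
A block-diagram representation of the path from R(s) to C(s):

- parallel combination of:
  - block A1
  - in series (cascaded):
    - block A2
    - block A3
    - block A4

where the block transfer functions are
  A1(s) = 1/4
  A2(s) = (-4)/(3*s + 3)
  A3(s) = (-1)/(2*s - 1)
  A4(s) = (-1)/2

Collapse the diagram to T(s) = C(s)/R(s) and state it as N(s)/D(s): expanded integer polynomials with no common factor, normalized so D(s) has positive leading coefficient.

Step 1: multiply A2, A3, A4 (series): (-2)/(6*s^2 + 3*s - 3)
Step 2: combine A1, (A2*A3*A4) in parallel; the result is T(s) itself (integer coefficients, no common factor, positive leading denominator coefficient)

Hence the answer: (6*s^2 + 3*s - 11)/(24*s^2 + 12*s - 12)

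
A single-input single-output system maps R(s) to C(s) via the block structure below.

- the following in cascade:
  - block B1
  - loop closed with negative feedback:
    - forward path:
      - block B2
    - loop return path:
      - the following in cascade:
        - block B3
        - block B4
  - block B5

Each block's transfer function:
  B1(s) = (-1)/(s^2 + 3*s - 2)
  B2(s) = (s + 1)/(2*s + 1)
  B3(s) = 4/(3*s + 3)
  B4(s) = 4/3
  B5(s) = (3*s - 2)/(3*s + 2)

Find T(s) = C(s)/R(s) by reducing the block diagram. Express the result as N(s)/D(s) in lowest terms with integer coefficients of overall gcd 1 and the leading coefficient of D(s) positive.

The answer is (-27*s^2 - 9*s + 18)/(54*s^4 + 273*s^3 + 275*s^2 - 72*s - 100).

Reasoning:
1. reduce the series chain B3, B4, giving 16/(9*s + 9)
2. apply the feedback formula to B2, (B3*B4), giving (9*s + 9)/(18*s + 25)
3. combine B1, [B2/(1+B2*(B3*B4))], B5 in series - this is the overall T(s), already in the required normalized form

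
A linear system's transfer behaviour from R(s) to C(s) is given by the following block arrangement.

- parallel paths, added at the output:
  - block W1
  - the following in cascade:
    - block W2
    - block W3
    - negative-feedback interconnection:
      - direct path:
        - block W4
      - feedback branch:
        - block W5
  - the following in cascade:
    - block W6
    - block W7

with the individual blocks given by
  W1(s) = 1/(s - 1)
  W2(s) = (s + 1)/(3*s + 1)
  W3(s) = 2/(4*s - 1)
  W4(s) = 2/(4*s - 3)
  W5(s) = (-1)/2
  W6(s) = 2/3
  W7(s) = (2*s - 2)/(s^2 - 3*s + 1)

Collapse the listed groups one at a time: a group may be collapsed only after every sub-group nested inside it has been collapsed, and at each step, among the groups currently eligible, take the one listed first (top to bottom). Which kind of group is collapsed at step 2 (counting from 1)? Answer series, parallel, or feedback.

Answer: series

Working:
Step 1 - apply the feedback formula to W4, W5
Step 2 - combine W2, W3, [W4/(1+W4*W5)] in series
Step 3 - combine W6, W7 in series
Step 4 - reduce the parallel group W1, (W2*W3*[W4/(1+W4*W5)]), (W6*W7)
Step 2: series.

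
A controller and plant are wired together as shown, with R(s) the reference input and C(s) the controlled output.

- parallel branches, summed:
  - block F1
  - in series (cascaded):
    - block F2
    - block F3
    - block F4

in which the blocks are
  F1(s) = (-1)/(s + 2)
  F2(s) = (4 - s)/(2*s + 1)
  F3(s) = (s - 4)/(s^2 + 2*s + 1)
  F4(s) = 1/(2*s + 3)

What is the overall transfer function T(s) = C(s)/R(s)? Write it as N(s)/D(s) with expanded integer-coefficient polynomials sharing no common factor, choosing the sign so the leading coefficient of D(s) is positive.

First reduce the diagram to T(s).

Step 1: reduce the series chain F2, F3, F4 gives (-s^2 + 8*s - 16)/(4*s^4 + 16*s^3 + 23*s^2 + 14*s + 3)
Step 2: sum the parallel branches F1, (F2*F3*F4): this yields T(s), and no further normalization is needed

Answer: (-4*s^4 - 17*s^3 - 17*s^2 - 14*s - 35)/(4*s^5 + 24*s^4 + 55*s^3 + 60*s^2 + 31*s + 6)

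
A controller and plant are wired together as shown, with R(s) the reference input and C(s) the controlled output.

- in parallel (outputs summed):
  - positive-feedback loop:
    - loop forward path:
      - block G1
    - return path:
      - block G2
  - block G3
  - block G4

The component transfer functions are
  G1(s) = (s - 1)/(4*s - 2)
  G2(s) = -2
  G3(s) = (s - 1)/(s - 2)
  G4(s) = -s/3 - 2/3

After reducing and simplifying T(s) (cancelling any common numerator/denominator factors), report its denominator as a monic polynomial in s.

[1] feedback reduction of G1, G2 -> (s - 1)/(6*s - 4)
[2] add [G1/(1-G1*G2)], G3, G4 (parallel) -> (-6*s^3 + 25*s^2 - 15*s + 2)/(18*s^2 - 48*s + 24)
The result of step 2 is T(s) in lowest terms. Its denominator has leading coefficient 18; dividing the denominator through by 18 makes it monic.

Hence the answer: s^2 - 8*s/3 + 4/3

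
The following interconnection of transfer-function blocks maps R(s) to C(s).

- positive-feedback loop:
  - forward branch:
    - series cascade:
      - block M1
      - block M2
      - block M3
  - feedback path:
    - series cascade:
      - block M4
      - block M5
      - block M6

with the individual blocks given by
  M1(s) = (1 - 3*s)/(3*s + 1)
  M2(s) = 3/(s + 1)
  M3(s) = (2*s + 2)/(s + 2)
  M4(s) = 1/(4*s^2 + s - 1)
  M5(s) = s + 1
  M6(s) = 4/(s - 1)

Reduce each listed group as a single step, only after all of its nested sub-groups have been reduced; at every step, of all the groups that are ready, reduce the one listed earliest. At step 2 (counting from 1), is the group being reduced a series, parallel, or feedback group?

The answer is series.

Reasoning:
Step 1: combine M1, M2, M3 in series
Step 2: reduce the series chain M4, M5, M6
Step 3: close the feedback loop around (M1*M2*M3), (M4*M5*M6)
At step 2 the group reduced is series.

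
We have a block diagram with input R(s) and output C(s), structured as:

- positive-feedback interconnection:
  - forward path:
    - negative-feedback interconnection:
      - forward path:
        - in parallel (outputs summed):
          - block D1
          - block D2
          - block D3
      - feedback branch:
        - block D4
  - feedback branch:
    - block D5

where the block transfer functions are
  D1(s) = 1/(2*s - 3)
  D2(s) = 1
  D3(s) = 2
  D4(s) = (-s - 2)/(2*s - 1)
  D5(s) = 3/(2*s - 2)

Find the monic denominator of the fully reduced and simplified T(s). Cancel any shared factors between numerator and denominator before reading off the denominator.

First reduce the diagram to T(s).

Step 1. combine D1, D2, D3 in parallel -> (6*s - 8)/(2*s - 3)
Step 2. reduce the feedback loop with forward (D1+D2+D3) and return D4 -> (-12*s^2 + 22*s - 8)/(2*s^2 + 12*s - 19)
Step 3. reduce the feedback loop with forward [(D1+D2+D3)/(1+(D1+D2+D3)*D4)] and return D5 -> (-12*s^3 + 34*s^2 - 30*s + 8)/(2*s^3 + 28*s^2 - 64*s + 31)
T(s) is the step-3 result (common factors already cancelled). Leading coefficient of the denominator: 2. Divide through by 2 for the monic polynomial.

Answer: s^3 + 14*s^2 - 32*s + 31/2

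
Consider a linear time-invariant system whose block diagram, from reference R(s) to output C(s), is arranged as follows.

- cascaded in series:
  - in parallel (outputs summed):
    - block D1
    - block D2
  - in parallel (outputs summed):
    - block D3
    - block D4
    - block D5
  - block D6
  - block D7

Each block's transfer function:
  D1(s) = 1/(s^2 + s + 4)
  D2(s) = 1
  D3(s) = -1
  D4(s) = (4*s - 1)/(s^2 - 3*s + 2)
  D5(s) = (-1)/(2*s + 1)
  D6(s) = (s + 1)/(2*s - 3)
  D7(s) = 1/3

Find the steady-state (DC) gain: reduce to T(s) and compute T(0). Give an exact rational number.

[1] reduce the parallel group D1, D2, giving (s^2 + s + 5)/(s^2 + s + 4)
[2] sum the parallel branches D3, D4, D5, giving (-2*s^3 + 12*s^2 + 4*s - 5)/(2*s^3 - 5*s^2 + s + 2)
[3] combine (D1+D2), (D3+D4+D5), D6, D7 in series, giving (-2*s^6 + 8*s^5 + 16*s^4 + 65*s^3 + 74*s^2 - 10*s - 25)/(12*s^6 - 36*s^5 + 51*s^4 - 138*s^3 + 189*s^2 - 6*s - 72)
Step 3 gives the overall T(s). Then T(0) = -25/(-72) = 25/72.

Therefore the answer is 25/72.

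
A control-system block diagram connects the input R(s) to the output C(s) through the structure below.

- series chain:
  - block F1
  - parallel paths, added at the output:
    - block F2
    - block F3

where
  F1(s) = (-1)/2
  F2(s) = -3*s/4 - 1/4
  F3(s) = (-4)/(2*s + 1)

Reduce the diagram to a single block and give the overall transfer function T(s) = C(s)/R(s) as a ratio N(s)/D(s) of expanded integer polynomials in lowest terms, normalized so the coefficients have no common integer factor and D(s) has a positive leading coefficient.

The answer is (6*s^2 + 5*s + 17)/(16*s + 8).

Reasoning:
1. add F2, F3 (parallel); result (-6*s^2 - 5*s - 17)/(8*s + 4)
2. reduce the series chain F1, (F2+F3); the result is T(s) itself (integer coefficients, no common factor, positive leading denominator coefficient)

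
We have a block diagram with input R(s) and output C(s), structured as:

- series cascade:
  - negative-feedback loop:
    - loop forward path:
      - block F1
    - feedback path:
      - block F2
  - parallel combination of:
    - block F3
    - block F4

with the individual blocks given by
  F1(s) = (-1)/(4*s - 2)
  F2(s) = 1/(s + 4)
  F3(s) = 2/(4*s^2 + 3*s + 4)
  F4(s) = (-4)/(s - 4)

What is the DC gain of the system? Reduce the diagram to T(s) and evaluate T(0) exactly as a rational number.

Step 1: collapse the loop (F1 forward, F2 return) -> (-s - 4)/(4*s^2 + 14*s - 9)
Step 2: combine F3, F4 in parallel -> (-16*s^2 - 10*s - 24)/(4*s^3 - 13*s^2 - 8*s - 16)
Step 3: multiply [F1/(1+F1*F2)], (F3+F4) (series) -> (16*s^3 + 74*s^2 + 64*s + 96)/(16*s^5 + 4*s^4 - 250*s^3 - 59*s^2 - 152*s + 144)
DC gain: substitute s = 0 into T(s) from step 3: T(0) = 96/144 = 2/3.

Answer: 2/3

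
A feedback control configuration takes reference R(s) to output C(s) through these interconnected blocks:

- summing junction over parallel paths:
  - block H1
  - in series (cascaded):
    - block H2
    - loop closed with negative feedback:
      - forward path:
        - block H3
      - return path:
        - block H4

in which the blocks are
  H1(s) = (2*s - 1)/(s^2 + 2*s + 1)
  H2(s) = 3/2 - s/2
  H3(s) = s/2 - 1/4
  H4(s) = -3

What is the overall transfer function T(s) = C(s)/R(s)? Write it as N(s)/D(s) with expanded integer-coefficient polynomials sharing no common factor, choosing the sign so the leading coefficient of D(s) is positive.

Step 1 - feedback reduction of H3, H4 gives (1 - 2*s)/(6*s - 7)
Step 2 - series reduction of H2, [H3/(1+H3*H4)] gives (2*s^2 - 7*s + 3)/(12*s - 14)
Step 3 - sum the parallel branches H1, (H2*[H3/(1+H3*H4)]); the result is T(s) itself (integer coefficients, no common factor, positive leading denominator coefficient)

Hence the answer: (2*s^4 - 3*s^3 + 15*s^2 - 41*s + 17)/(12*s^3 + 10*s^2 - 16*s - 14)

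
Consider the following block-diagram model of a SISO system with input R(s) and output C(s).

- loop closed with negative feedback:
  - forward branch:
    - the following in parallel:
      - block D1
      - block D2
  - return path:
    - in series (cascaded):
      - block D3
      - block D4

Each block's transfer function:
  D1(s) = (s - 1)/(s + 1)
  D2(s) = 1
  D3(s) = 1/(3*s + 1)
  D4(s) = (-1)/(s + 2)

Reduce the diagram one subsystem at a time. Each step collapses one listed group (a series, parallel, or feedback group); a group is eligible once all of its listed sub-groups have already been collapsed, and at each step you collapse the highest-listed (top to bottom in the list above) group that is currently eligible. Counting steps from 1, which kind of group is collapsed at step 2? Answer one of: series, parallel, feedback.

Answer: series

Working:
Step 1 - combine D1, D2 in parallel
Step 2 - series reduction of D3, D4
Step 3 - close the feedback loop around (D1+D2), (D3*D4)
So the answer for step 2 is series.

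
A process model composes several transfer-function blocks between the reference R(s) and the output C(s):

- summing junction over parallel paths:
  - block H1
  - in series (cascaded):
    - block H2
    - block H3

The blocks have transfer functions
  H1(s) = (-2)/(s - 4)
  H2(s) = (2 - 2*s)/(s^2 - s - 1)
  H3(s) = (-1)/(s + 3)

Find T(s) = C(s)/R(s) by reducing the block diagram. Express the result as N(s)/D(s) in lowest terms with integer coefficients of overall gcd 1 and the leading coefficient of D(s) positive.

First reduce the diagram to T(s).

[1] reduce the series chain H2, H3 gives (2*s - 2)/(s^3 + 2*s^2 - 4*s - 3)
[2] sum the parallel branches H1, (H2*H3); the result is T(s) itself (integer coefficients, no common factor, positive leading denominator coefficient)

Answer: (-2*s^3 - 2*s^2 - 2*s + 14)/(s^4 - 2*s^3 - 12*s^2 + 13*s + 12)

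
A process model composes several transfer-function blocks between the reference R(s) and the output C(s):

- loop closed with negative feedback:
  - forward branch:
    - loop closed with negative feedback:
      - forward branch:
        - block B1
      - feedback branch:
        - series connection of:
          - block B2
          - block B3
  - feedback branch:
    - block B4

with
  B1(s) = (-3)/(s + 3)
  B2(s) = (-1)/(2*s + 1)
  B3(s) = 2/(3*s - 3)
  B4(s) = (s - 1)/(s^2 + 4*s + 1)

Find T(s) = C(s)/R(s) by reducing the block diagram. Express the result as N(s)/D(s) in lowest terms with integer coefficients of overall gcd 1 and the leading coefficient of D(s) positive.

Step 1 - combine B2, B3 in series -> (-2)/(6*s^2 - 3*s - 3)
Step 2 - feedback reduction of B1, (B2*B3) -> (-6*s^2 + 3*s + 3)/(2*s^3 + 5*s^2 - 4*s - 1)
Step 3 - collapse the loop ([B1/(1+B1*(B2*B3))] forward, B4 return): this yields T(s), and no further normalization is needed

Hence the answer: (-6*s^4 - 21*s^3 + 9*s^2 + 15*s + 3)/(2*s^5 + 13*s^4 + 12*s^3 - 3*s^2 - 8*s - 4)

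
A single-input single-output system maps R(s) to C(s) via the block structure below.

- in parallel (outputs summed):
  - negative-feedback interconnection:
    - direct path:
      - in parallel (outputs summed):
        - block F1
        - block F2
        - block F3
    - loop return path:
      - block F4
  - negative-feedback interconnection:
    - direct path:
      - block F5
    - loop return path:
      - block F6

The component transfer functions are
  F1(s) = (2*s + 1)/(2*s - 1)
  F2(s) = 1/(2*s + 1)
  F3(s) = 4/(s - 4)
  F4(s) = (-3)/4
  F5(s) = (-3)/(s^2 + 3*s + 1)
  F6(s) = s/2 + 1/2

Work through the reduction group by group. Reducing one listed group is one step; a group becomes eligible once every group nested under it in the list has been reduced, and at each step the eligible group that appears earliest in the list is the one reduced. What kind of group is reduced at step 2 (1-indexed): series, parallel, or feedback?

[1] combine F1, F2, F3 in parallel
[2] collapse the loop ((F1+F2+F3) forward, F4 return)
[3] feedback reduction of F5, F6
[4] sum the parallel branches [(F1+F2+F3)/(1+(F1+F2+F3)*F4)], [F5/(1+F5*F6)]
At step 2 the group reduced is feedback.

Final answer: feedback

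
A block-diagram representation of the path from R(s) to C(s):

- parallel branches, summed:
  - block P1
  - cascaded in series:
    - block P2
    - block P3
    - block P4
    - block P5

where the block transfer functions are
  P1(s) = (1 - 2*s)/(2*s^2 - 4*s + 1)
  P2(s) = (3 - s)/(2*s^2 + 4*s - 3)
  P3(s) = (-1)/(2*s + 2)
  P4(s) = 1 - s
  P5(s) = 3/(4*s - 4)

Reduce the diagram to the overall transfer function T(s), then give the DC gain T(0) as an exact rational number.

Answer: 5/8

Working:
Step 1 - multiply P2, P3, P4, P5 (series): (9 - 3*s)/(16*s^3 + 48*s^2 + 8*s - 24)
Step 2 - add P1, (P2*P3*P4*P5) (parallel): (-32*s^4 - 86*s^3 + 62*s^2 + 17*s - 15)/(32*s^5 + 32*s^4 - 160*s^3 - 32*s^2 + 104*s - 24)
DC gain: substitute s = 0 into T(s) from step 2: T(0) = -15/(-24) = 5/8.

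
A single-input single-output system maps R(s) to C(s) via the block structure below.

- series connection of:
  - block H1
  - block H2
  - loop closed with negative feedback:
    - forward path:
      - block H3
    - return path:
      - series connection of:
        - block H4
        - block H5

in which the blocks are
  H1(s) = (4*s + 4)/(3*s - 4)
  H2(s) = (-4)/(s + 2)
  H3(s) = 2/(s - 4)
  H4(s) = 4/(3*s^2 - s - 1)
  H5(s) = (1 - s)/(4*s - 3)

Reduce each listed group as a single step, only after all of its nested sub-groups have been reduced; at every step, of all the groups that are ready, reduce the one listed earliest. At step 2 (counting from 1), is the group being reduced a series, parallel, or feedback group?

Answer: feedback

Working:
1. reduce the series chain H4, H5
2. feedback reduction of H3, (H4*H5)
3. series reduction of H1, H2, [H3/(1+H3*(H4*H5))]
Step 2 collapses a feedback group.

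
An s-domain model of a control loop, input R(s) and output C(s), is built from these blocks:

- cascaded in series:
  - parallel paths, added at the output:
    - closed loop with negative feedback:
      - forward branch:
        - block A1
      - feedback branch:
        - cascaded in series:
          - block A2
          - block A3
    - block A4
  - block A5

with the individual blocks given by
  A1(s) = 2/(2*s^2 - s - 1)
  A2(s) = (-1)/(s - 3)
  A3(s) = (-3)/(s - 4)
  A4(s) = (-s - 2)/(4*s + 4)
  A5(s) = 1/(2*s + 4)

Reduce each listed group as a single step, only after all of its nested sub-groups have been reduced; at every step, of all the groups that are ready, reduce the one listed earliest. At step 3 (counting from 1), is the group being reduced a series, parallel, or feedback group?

[1] series reduction of A2, A3
[2] collapse the loop (A1 forward, (A2*A3) return)
[3] reduce the parallel group [A1/(1+A1*(A2*A3))], A4
[4] series reduction of ([A1/(1+A1*(A2*A3))]+A4), A5
Step 3: parallel.

Therefore the answer is parallel.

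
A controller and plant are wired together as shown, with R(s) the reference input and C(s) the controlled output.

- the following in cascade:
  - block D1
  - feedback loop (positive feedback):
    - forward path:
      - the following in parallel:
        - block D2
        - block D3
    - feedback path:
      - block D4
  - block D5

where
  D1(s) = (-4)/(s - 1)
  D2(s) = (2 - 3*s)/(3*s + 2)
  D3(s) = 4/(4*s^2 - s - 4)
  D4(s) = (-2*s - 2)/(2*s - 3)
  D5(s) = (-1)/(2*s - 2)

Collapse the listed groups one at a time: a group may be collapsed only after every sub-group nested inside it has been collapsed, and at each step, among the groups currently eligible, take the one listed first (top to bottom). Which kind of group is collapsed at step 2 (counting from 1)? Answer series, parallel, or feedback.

Reducing step by step:

Step 1. sum the parallel branches D2, D3
Step 2. close the feedback loop around (D2+D3), D4
Step 3. multiply D1, [(D2+D3)/(1-(D2+D3)*D4)], D5 (series)
Step 2: feedback.

Answer: feedback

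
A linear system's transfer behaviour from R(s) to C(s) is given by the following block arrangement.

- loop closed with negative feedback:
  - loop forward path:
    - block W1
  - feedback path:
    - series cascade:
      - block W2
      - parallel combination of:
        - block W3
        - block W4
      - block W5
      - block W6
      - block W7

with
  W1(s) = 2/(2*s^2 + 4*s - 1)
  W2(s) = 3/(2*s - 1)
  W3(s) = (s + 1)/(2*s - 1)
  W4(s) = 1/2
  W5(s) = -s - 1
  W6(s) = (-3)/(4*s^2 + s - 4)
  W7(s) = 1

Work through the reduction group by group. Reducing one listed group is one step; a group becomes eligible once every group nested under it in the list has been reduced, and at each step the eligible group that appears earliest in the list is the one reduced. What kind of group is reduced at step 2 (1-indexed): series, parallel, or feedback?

Step 1: combine W3, W4 in parallel
Step 2: combine W2, (W3+W4), W5, W6, W7 in series
Step 3: feedback reduction of W1, (W2*(W3+W4)*W5*W6*W7)
So the answer for step 2 is series.

Answer: series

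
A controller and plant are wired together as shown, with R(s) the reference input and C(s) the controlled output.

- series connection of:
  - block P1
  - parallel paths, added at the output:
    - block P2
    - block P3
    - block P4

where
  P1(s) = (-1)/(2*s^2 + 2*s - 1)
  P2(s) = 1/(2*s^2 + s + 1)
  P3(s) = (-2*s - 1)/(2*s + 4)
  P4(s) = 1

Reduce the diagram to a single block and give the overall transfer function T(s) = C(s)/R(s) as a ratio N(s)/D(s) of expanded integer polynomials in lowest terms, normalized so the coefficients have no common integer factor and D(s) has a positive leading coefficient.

[1] parallel reduction of P2, P3, P4 = (6*s^2 + 5*s + 7)/(4*s^3 + 10*s^2 + 6*s + 4)
[2] reduce the series chain P1, (P2+P3+P4) - this is the overall T(s), already in the required normalized form

Final answer: (-6*s^2 - 5*s - 7)/(8*s^5 + 28*s^4 + 28*s^3 + 10*s^2 + 2*s - 4)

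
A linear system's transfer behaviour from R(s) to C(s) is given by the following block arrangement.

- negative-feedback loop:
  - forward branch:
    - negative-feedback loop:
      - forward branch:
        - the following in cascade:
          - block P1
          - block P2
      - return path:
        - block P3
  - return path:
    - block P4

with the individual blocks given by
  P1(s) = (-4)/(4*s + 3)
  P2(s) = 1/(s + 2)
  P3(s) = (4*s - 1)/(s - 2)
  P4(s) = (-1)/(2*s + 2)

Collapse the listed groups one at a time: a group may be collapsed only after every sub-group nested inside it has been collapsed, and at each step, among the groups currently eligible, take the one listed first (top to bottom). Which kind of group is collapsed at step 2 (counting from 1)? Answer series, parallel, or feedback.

Answer: feedback

Working:
Step 1 - multiply P1, P2 (series)
Step 2 - reduce the feedback loop with forward (P1*P2) and return P3
Step 3 - feedback reduction of [(P1*P2)/(1+(P1*P2)*P3)], P4
Step 2: feedback.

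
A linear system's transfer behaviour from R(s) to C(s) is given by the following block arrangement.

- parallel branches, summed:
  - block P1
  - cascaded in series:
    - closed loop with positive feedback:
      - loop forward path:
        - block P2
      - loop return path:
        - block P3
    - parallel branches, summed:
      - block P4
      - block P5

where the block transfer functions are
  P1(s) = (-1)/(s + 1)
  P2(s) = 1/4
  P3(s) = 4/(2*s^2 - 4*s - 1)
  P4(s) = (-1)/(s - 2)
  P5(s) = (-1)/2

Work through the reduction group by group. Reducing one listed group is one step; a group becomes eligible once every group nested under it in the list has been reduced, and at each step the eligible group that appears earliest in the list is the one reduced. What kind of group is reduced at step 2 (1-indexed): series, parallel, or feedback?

Reducing step by step:

Step 1: apply the feedback formula to P2, P3
Step 2: add P4, P5 (parallel)
Step 3: combine [P2/(1-P2*P3)], (P4+P5) in series
Step 4: parallel reduction of P1, ([P2/(1-P2*P3)]*(P4+P5))
The group at step 2 is a parallel group.

Answer: parallel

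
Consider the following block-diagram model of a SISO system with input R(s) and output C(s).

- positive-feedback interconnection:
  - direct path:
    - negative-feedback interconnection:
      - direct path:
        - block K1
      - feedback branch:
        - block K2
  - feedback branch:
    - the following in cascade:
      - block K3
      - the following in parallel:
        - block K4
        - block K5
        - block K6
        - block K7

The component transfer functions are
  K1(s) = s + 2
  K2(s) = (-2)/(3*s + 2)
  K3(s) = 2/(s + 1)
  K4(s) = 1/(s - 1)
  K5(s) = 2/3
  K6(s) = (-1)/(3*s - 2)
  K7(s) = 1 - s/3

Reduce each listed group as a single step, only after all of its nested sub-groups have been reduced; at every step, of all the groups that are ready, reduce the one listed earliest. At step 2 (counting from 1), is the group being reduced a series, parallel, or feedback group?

Step 1: collapse the loop (K1 forward, K2 return)
Step 2: parallel reduction of K4, K5, K6, K7
Step 3: multiply K3, (K4+K5+K6+K7) (series)
Step 4: collapse the loop ([K1/(1+K1*K2)] forward, (K3*(K4+K5+K6+K7)) return)
Step 2 collapses a parallel group.

Hence the answer: parallel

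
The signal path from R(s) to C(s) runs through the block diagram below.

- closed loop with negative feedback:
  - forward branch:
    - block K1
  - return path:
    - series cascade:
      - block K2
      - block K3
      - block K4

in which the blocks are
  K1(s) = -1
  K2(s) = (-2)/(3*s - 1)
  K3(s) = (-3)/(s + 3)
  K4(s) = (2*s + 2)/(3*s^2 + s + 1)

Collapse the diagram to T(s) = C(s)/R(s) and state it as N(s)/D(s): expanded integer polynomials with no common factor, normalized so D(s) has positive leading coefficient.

Step 1. series reduction of K2, K3, K4 -> (12*s + 12)/(9*s^4 + 27*s^3 + 2*s^2 + 5*s - 3)
Step 2. close the feedback loop around K1, (K2*K3*K4): this yields T(s), and no further normalization is needed

Final answer: (-9*s^4 - 27*s^3 - 2*s^2 - 5*s + 3)/(9*s^4 + 27*s^3 + 2*s^2 - 7*s - 15)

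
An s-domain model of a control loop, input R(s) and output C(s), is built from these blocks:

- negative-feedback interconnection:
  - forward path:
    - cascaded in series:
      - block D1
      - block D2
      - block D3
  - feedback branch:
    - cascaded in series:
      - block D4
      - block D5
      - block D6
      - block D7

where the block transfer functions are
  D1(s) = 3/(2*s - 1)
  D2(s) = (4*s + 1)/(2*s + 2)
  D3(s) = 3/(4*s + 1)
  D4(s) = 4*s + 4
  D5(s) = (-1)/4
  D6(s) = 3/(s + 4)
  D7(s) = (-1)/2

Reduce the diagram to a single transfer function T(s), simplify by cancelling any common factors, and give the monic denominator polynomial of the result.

(1) cascade D1, D2, D3, giving 9/(4*s^2 + 2*s - 2)
(2) cascade D4, D5, D6, D7, giving (3*s + 3)/(2*s + 8)
(3) feedback reduction of (D1*D2*D3), (D4*D5*D6*D7), giving (18*s + 72)/(8*s^3 + 36*s^2 + 39*s + 11)
That last expression is T(s), already simplified. Scaling its denominator by 1/8 (the reciprocal of the leading coefficient) yields the monic denominator.

Therefore the answer is s^3 + 9*s^2/2 + 39*s/8 + 11/8.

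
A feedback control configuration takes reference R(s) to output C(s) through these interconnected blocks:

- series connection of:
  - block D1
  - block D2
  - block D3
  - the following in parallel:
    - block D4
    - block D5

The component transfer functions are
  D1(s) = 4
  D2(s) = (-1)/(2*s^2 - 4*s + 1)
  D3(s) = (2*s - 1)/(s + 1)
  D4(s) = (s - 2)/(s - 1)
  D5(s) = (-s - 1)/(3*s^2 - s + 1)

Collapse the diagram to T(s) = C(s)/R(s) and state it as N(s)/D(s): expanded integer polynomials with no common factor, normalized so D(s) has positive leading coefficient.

[1] combine D4, D5 in parallel; result (3*s^3 - 8*s^2 + 3*s - 1)/(3*s^3 - 4*s^2 + 2*s - 1)
[2] reduce the series chain D1, D2, D3, (D4+D5); the result is T(s) itself (integer coefficients, no common factor, positive leading denominator coefficient)

Answer: (-24*s^4 + 76*s^3 - 56*s^2 + 20*s - 4)/(6*s^6 - 14*s^5 + 3*s^4 + 9*s^3 - 8*s^2 + 5*s - 1)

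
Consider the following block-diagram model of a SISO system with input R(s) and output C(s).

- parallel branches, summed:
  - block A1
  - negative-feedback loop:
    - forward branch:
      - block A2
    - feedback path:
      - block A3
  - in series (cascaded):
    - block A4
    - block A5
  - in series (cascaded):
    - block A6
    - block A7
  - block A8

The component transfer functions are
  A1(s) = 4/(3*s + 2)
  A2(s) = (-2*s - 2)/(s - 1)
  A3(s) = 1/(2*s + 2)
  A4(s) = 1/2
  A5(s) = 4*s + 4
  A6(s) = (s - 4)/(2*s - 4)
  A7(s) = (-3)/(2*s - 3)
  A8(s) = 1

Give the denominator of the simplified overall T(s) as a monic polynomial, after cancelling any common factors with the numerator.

Step 1 - apply the feedback formula to A2, A3 -> (-2*s - 2)/(s - 2)
Step 2 - reduce the series chain A4, A5 -> 2*s + 2
Step 3 - multiply A6, A7 (series) -> (12 - 3*s)/(4*s^2 - 14*s + 12)
Step 4 - sum the parallel branches A1, [A2/(1+A2*A3)], (A4*A5), (A6*A7), A8 -> (24*s^4 - 56*s^3 - 83*s^2 + 90*s + 168)/(12*s^3 - 34*s^2 + 8*s + 24)
The result of step 4 is T(s) in lowest terms. Its denominator has leading coefficient 12; dividing the denominator through by 12 makes it monic.

Hence the answer: s^3 - 17*s^2/6 + 2*s/3 + 2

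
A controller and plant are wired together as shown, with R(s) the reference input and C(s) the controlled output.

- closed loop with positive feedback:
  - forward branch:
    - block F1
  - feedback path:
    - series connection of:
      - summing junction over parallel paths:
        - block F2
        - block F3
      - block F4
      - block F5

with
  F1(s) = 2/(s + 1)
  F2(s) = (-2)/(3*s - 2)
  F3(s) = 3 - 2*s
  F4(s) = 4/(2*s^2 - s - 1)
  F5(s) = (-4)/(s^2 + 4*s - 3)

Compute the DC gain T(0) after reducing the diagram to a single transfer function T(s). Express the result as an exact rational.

Step 1. reduce the parallel group F2, F3; result (-6*s^2 + 13*s - 8)/(3*s - 2)
Step 2. combine (F2+F3), F4, F5 in series; result (96*s^2 - 208*s + 128)/(6*s^5 + 17*s^4 - 47*s^3 + 19*s^2 + 11*s - 6)
Step 3. collapse the loop (F1 forward, ((F2+F3)*F4*F5) return); result (12*s^5 + 34*s^4 - 94*s^3 + 38*s^2 + 22*s - 12)/(6*s^6 + 23*s^5 - 30*s^4 - 28*s^3 - 162*s^2 + 421*s - 262)
That last expression is T(s); at s = 0 only the constant terms survive, so T(0) = -12/(-262) = 6/131.

Therefore the answer is 6/131.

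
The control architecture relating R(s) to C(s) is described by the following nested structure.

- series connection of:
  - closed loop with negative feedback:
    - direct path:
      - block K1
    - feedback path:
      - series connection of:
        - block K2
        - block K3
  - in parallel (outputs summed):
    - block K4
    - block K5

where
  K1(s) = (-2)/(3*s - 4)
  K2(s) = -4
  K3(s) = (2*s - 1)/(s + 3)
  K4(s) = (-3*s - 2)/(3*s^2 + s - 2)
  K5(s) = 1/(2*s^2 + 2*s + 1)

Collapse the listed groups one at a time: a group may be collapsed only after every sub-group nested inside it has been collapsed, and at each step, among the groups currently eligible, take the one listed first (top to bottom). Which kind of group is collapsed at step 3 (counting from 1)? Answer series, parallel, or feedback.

Step 1. series reduction of K2, K3
Step 2. close the feedback loop around K1, (K2*K3)
Step 3. reduce the parallel group K4, K5
Step 4. combine [K1/(1+K1*(K2*K3))], (K4+K5) in series
At step 3 the group reduced is parallel.

Answer: parallel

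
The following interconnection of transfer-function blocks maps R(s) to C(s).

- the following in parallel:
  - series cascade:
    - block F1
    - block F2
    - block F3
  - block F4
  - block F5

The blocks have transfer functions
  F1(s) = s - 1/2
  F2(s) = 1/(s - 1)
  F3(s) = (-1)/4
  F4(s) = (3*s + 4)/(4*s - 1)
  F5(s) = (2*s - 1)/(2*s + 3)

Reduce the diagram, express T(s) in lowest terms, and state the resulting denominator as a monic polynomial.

Answer: s^3 + s^2/4 - 13*s/8 + 3/8

Working:
[1] multiply F1, F2, F3 (series): (1 - 2*s)/(8*s - 8)
[2] sum the parallel branches (F1*F2*F3), F4, F5: (96*s^3 - 36*s^2 + 32*s - 107)/(64*s^3 + 16*s^2 - 104*s + 24)
The result of step 2 is T(s) in lowest terms. Its denominator has leading coefficient 64; dividing the denominator through by 64 makes it monic.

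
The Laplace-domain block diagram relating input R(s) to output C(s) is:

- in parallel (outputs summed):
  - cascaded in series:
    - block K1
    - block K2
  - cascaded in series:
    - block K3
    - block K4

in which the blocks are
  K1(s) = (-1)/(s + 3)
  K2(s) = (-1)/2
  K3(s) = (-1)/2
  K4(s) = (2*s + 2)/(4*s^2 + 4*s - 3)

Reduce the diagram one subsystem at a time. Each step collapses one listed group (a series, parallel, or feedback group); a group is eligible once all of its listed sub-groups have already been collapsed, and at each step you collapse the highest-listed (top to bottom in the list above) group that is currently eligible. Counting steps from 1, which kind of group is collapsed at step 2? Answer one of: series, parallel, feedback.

1. multiply K1, K2 (series)
2. reduce the series chain K3, K4
3. combine (K1*K2), (K3*K4) in parallel
So the answer for step 2 is series.

Hence the answer: series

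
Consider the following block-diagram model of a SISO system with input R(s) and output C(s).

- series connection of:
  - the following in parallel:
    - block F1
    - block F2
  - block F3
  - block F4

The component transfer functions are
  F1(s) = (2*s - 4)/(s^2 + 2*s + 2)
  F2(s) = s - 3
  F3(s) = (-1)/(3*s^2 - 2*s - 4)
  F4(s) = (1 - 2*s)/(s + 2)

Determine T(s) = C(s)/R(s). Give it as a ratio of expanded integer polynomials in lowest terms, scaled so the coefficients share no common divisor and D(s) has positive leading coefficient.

Step 1 - reduce the parallel group F1, F2 -> (s^3 - s^2 - 2*s - 10)/(s^2 + 2*s + 2)
Step 2 - series reduction of (F1+F2), F3, F4: this yields T(s), and no further normalization is needed

Final answer: (2*s^4 - 3*s^3 - 3*s^2 - 18*s + 10)/(3*s^5 + 10*s^4 + 6*s^3 - 16*s^2 - 32*s - 16)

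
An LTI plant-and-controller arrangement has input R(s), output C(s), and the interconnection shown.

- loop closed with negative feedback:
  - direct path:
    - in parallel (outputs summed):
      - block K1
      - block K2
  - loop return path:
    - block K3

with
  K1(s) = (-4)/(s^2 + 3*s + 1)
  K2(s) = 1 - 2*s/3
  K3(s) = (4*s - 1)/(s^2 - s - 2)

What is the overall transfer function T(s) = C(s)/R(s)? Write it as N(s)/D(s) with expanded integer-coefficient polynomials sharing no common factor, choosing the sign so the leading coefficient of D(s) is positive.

The answer is (2*s^5 + s^4 - 14*s^3 + 10*s^2 + 5*s - 18)/(5*s^4 + 4*s^3 - 19*s^2 + 64*s - 3).

Reasoning:
Step 1 - add K1, K2 (parallel) -> (-2*s^3 - 3*s^2 + 7*s - 9)/(3*s^2 + 9*s + 3)
Step 2 - feedback reduction of (K1+K2), K3; the result is T(s) itself (integer coefficients, no common factor, positive leading denominator coefficient)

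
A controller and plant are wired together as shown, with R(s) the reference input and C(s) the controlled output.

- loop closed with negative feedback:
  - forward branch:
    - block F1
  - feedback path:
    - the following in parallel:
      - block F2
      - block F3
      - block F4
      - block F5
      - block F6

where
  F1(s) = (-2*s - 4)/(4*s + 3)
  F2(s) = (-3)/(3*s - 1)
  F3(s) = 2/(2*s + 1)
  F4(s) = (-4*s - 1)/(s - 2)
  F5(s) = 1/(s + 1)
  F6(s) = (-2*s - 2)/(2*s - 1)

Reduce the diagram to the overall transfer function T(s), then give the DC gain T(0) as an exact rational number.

The answer is 4/31.

Reasoning:
Step 1: parallel reduction of F2, F3, F4, F5, F6 = (-60*s^5 - 34*s^4 + 20*s^3 + 65*s^2 + 18*s - 17)/(12*s^5 - 16*s^4 - 23*s^3 + 12*s^2 + 5*s - 2)
Step 2: close the feedback loop around F1, (F2+F3+F4+F5+F6) = (-24*s^6 - 16*s^5 + 110*s^4 + 68*s^3 - 58*s^2 - 16*s + 8)/(168*s^6 + 280*s^5 - 44*s^4 - 231*s^3 - 240*s^2 - 31*s + 62)
The step-2 result is T(s). Setting s = 0: T(0) = 8/62 = 4/31.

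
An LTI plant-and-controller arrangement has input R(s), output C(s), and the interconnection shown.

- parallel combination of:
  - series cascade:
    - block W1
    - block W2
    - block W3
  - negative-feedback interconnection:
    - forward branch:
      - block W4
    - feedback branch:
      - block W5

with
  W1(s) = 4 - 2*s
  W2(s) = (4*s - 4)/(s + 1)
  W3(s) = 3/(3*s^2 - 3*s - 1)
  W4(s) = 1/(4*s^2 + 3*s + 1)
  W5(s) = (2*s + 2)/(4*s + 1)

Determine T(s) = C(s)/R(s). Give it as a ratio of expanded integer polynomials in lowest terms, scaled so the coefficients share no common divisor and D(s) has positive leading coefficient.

[1] series reduction of W1, W2, W3; result (-24*s^2 + 72*s - 48)/(3*s^3 - 4*s - 1)
[2] collapse the loop (W4 forward, W5 return); result (4*s + 1)/(16*s^3 + 16*s^2 + 9*s + 3)
[3] add (W1*W2*W3), [W4/(1+W4*W5)] (parallel) - this is the overall T(s), already in the required normalized form

Therefore the answer is (-384*s^5 + 780*s^4 + 171*s^3 - 208*s^2 - 224*s - 145)/(48*s^6 + 48*s^5 - 37*s^4 - 71*s^3 - 52*s^2 - 21*s - 3).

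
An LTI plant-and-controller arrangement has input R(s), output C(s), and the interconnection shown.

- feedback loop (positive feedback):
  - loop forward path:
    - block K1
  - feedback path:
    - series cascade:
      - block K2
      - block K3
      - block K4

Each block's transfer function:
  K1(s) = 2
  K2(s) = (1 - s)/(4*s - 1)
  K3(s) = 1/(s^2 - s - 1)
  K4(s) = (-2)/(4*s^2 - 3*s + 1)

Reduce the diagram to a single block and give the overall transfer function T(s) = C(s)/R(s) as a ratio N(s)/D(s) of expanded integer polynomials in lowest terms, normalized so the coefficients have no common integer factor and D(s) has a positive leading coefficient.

The answer is (32*s^5 - 64*s^4 + 14*s^3 + 16*s^2 - 12*s + 2)/(16*s^5 - 32*s^4 + 7*s^3 + 8*s^2 - 10*s + 5).

Reasoning:
1. series reduction of K2, K3, K4: (2*s - 2)/(16*s^5 - 32*s^4 + 7*s^3 + 8*s^2 - 6*s + 1)
2. apply the feedback formula to K1, (K2*K3*K4); the result is T(s) itself (integer coefficients, no common factor, positive leading denominator coefficient)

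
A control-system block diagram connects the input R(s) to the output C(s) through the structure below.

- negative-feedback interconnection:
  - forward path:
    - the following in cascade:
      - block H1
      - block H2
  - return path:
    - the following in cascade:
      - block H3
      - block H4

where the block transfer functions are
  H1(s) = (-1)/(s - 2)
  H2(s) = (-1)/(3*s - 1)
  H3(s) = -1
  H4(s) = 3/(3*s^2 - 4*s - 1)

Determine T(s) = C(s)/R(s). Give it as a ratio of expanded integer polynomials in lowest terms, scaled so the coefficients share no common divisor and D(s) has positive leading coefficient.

Step 1 - cascade H1, H2, giving 1/(3*s^2 - 7*s + 2)
Step 2 - cascade H3, H4, giving (-3)/(3*s^2 - 4*s - 1)
Step 3 - feedback reduction of (H1*H2), (H3*H4) - this is the overall T(s), already in the required normalized form

Final answer: (3*s^2 - 4*s - 1)/(9*s^4 - 33*s^3 + 31*s^2 - s - 5)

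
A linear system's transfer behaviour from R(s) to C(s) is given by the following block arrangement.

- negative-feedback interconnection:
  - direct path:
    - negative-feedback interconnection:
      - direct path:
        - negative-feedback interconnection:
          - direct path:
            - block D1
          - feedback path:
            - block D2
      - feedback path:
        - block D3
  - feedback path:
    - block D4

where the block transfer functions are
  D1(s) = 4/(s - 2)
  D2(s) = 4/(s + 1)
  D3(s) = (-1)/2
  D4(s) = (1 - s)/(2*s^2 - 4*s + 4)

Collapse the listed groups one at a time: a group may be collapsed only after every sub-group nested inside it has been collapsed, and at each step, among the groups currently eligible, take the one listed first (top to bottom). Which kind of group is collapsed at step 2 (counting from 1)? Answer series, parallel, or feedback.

Step 1 - apply the feedback formula to D1, D2
Step 2 - feedback reduction of [D1/(1+D1*D2)], D3
Step 3 - collapse the loop ([[D1/(1+D1*D2)]/(1+[D1/(1+D1*D2)]*D3)] forward, D4 return)
Step 2 collapses a feedback group.

Hence the answer: feedback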